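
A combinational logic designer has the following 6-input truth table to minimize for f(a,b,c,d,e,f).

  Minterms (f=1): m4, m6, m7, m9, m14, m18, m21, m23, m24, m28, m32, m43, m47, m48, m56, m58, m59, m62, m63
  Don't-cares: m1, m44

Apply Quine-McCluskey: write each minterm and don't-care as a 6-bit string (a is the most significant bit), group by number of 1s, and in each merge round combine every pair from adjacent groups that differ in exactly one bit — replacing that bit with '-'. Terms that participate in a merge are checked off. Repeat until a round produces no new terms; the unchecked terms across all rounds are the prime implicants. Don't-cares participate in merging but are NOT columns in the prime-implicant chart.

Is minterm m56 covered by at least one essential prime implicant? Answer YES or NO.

Round 0: 000001✓ 000100✓ 000110✓ 000111✓ 001001✓ 001110✓ 010010 010101✓ 010111✓ 011000✓ 011100✓ 100000✓ 101011✓ 101100 101111✓ 110000✓ 111000✓ 111010✓ 111011✓ 111110✓ 111111✓
Round 1: -11000 0-0111 00-001 00-110 0001-0 00011- 0101-1 011-00 1-0000 1-1011✓ 1-1111✓ 101-11✓ 11-000 111-10✓ 111-11✓ 1110-0 11101-✓ 11111-✓
Round 2: 1-1-11 111-1-
PIs = {-11000, 0-0111, 00-001, 00-110, 0001-0, 00011-, 010010, 0101-1, 011-00, 1-0000, 1-1-11, 101100, 11-000, 111-1-, 1110-0}
Coverage chart:
  m4: 0001-0 ←essential
  m6: 00-110,0001-0,00011-
  m7: 0-0111,00011-
  m9: 00-001 ←essential
  m14: 00-110 ←essential
  m18: 010010 ←essential
  m21: 0101-1 ←essential
  m23: 0-0111,0101-1
  m24: -11000,011-00
  m28: 011-00 ←essential
  m32: 1-0000 ←essential
  m43: 1-1-11 ←essential
  m47: 1-1-11 ←essential
  m48: 1-0000,11-000
  m56: -11000,11-000,1110-0
  m58: 111-1-,1110-0
  m59: 1-1-11,111-1-
  m62: 111-1- ←essential
  m63: 1-1-11,111-1-
Essential: 00-001, 00-110, 0001-0, 010010, 0101-1, 011-00, 1-0000, 1-1-11, 111-1-

NO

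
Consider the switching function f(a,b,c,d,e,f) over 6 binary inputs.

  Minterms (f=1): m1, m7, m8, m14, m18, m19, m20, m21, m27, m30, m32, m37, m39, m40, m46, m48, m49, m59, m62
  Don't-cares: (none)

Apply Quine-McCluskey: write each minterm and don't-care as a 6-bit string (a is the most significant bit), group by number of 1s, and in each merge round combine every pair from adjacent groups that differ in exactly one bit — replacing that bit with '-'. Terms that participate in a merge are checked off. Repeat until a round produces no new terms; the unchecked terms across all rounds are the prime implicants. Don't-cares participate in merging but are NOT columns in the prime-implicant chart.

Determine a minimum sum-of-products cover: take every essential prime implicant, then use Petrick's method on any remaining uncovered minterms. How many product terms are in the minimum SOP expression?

10

size-2^0 implicants → 000001  000111(✓)  001000(✓)  001110(✓)  010010(✓)  010011(✓)  010100(✓)  010101(✓)  011011(✓)  011110(✓)  100000(✓)  100101(✓)  100111(✓)  101000(✓)  101110(✓)  110000(✓)  110001(✓)  111011(✓)  111110(✓)
size-2^1 implicants → -00111  -01000  -01110(✓)  -11011  -11110(✓)  0-1110(✓)  01-011  01001-  01010-  1-0000  1-1110(✓)  10-000  1001-1  11000-
size-2^2 implicants → --1110
Unchecked terms (primes): --1110, -00111, -01000, -11011, 000001, 01-011, 01001-, 01010-, 1-0000, 10-000, 1001-1, 11000-
Minterm coverage:
  m1 ⊆ 000001 [E]
  m7 ⊆ -00111 [E]
  m8 ⊆ -01000 [E]
  m14 ⊆ --1110 [E]
  m18 ⊆ 01001- [E]
  m19 ⊆ 01-011,01001-
  m20 ⊆ 01010- [E]
  m21 ⊆ 01010- [E]
  m27 ⊆ -11011,01-011
  m30 ⊆ --1110 [E]
  m32 ⊆ 1-0000,10-000
  m37 ⊆ 1001-1 [E]
  m39 ⊆ -00111,1001-1
  m40 ⊆ -01000,10-000
  m46 ⊆ --1110 [E]
  m48 ⊆ 1-0000,11000-
  m49 ⊆ 11000- [E]
  m59 ⊆ -11011 [E]
  m62 ⊆ --1110 [E]
E = {--1110, -00111, -01000, -11011, 000001, 01001-, 01010-, 1001-1, 11000-}
Petrick residual → 1-0000
Cover = cdef' + b'c'def + b'cd'e'f' + bcd'ef + a'b'c'd'e'f + a'bc'd'e + a'bc'de' + ac'd'e'f' + ab'c'df + abc'd'e'  |cover|=10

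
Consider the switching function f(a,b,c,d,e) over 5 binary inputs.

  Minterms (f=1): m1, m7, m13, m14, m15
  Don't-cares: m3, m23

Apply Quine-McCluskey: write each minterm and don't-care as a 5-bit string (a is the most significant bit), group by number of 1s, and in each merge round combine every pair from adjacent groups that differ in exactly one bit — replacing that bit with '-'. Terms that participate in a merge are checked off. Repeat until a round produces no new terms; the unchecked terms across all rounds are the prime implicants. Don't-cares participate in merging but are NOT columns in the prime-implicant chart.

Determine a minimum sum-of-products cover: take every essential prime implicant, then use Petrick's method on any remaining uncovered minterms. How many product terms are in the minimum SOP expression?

Round 0: 00001✓ 00011✓ 00111✓ 01101✓ 01110✓ 01111✓ 10111✓
Round 1: -0111 0-111 00-11 000-1 011-1 0111-
PIs = {-0111, 0-111, 00-11, 000-1, 011-1, 0111-}
Coverage chart:
  m1: 000-1 ←essential
  m7: -0111,0-111,00-11
  m13: 011-1 ←essential
  m14: 0111- ←essential
  m15: 0-111,011-1,0111-
Essential: 000-1, 011-1, 0111-
Petrick residual → -0111
Min cover (4 terms): b'cde + a'b'c'e + a'bce + a'bcd

4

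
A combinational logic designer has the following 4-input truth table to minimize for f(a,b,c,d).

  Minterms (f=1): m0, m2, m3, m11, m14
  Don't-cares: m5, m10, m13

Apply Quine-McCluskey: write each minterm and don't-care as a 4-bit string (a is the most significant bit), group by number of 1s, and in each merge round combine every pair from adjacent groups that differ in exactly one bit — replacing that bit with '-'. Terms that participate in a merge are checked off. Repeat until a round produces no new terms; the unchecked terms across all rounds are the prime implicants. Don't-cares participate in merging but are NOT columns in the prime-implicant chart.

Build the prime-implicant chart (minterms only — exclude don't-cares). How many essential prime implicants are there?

3

Round 0: 0000✓ 0010✓ 0011✓ 0101✓ 1010✓ 1011✓ 1101✓ 1110✓
Round 1: -010✓ -011✓ -101 00-0 001-✓ 1-10 101-✓
Round 2: -01-
PIs = {-01-, -101, 00-0, 1-10}
Coverage chart:
  m0: 00-0 ←essential
  m2: -01-,00-0
  m3: -01- ←essential
  m11: -01- ←essential
  m14: 1-10 ←essential
Essential: -01-, 00-0, 1-10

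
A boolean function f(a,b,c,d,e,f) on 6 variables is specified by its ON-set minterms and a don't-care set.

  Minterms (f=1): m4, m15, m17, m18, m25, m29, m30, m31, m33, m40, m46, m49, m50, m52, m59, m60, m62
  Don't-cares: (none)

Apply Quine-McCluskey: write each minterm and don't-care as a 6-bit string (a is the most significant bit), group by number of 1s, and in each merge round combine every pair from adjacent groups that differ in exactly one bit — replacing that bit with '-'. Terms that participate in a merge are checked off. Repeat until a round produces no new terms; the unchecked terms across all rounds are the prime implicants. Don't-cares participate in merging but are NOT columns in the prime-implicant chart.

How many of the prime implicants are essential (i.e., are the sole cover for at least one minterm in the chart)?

Round 0: 000100 001111✓ 010001✓ 010010✓ 011001✓ 011101✓ 011110✓ 011111✓ 100001✓ 101000 101110✓ 110001✓ 110010✓ 110100✓ 111011 111100✓ 111110✓
Round 1: -10001 -10010 -11110 0-1111 01-001 011-01 0111-1 01111- 1-0001 1-1110 11-100 1111-0
PIs = {-10001, -10010, -11110, 0-1111, 000100, 01-001, 011-01, 0111-1, 01111-, 1-0001, 1-1110, 101000, 11-100, 111011, 1111-0}
Coverage chart:
  m4: 000100 ←essential
  m15: 0-1111 ←essential
  m17: -10001,01-001
  m18: -10010 ←essential
  m25: 01-001,011-01
  m29: 011-01,0111-1
  m30: -11110,01111-
  m31: 0-1111,0111-1,01111-
  m33: 1-0001 ←essential
  m40: 101000 ←essential
  m46: 1-1110 ←essential
  m49: -10001,1-0001
  m50: -10010 ←essential
  m52: 11-100 ←essential
  m59: 111011 ←essential
  m60: 11-100,1111-0
  m62: -11110,1-1110,1111-0
Essential: -10010, 0-1111, 000100, 1-0001, 1-1110, 101000, 11-100, 111011

8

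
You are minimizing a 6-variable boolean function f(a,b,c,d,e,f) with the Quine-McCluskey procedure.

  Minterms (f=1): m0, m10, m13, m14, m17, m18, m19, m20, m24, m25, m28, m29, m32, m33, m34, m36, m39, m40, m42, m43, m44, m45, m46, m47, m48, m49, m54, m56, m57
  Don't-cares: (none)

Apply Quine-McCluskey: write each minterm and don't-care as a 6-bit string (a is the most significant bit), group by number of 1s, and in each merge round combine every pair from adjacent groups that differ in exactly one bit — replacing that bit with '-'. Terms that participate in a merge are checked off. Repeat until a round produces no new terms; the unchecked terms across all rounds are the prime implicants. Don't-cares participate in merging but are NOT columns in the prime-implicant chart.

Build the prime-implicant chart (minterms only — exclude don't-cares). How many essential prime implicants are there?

[col 0] 000000*, 001010*, 001101*, 001110*, 010001*, 010010*, 010011*, 010100*, 011000*, 011001*, 011100*, 011101*, 100000*, 100001*, 100010*, 100100*, 100111*, 101000*, 101010*, 101011*, 101100*, 101101*, 101110*, 101111*, 110000*, 110001*, 110110, 111000*, 111001*
[col 1] -00000, -01010*, -01101, -01110*, -10001*, -11000*, -11001*, 0-1101, 001-10*, 01-001*, 01-100, 0100-1, 01001-, 011-00*, 011-01*, 01100-*, 01110-*, 1-0000*, 1-0001*, 1-1000*, 10-000*, 10-010*, 10-100*, 10-111, 100-00*, 1000-0*, 10000-*, 101-00*, 101-10*, 101-11*, 1010-0*, 10101-*, 1011-0*, 1011-1*, 10110-*, 10111-*, 11-000*, 11-001*, 11000-*, 11100-*
[col 2] -01-10, -1-001, -1100-, 011-0-, 1--000, 1-000-, 10--00, 10-0-0, 101--0, 101-1-, 1011--, 11-00-
Prime implicants: -00000, -01-10, -01101, -1-001, -1100-, 0-1101, 01-100, 0100-1, 01001-, 011-0-, 1--000, 1-000-, 10--00, 10-0-0, 10-111, 101--0, 101-1-, 1011--, 11-00-, 110110
PI chart (minterm → PIs covering it):
  0 | -00000  (sole → essential)
  10 | -01-10  (sole → essential)
  13 | -01101,0-1101
  14 | -01-10  (sole → essential)
  17 | -1-001,0100-1
  18 | 01001-  (sole → essential)
  19 | 0100-1,01001-
  20 | 01-100  (sole → essential)
  24 | -1100-,011-0-
  25 | -1-001,-1100-,011-0-
  28 | 01-100,011-0-
  29 | 0-1101,011-0-
  32 | -00000,1--000,1-000-,10--00,10-0-0
  33 | 1-000-  (sole → essential)
  34 | 10-0-0  (sole → essential)
  36 | 10--00  (sole → essential)
  39 | 10-111  (sole → essential)
  40 | 1--000,10--00,10-0-0,101--0
  42 | -01-10,10-0-0,101--0,101-1-
  43 | 101-1-  (sole → essential)
  44 | 10--00,101--0,1011--
  45 | -01101,1011--
  46 | -01-10,101--0,101-1-,1011--
  47 | 10-111,101-1-,1011--
  48 | 1--000,1-000-,11-00-
  49 | -1-001,1-000-,11-00-
  54 | 110110  (sole → essential)
  56 | -1100-,1--000,11-00-
  57 | -1-001,-1100-,11-00-
Essential prime implicants: -00000, -01-10, 01-100, 01001-, 1-000-, 10--00, 10-0-0, 10-111, 101-1-, 110110

10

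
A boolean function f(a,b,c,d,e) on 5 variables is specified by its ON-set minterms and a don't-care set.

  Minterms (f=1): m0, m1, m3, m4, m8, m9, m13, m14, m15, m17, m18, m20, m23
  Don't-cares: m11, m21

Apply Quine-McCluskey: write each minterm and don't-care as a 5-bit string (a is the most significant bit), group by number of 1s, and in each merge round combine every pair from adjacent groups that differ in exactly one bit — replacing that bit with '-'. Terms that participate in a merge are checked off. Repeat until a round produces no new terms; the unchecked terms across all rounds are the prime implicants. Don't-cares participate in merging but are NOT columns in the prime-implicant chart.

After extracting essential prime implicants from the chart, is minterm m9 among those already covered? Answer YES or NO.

YES

[col 0] 00000*, 00001*, 00011*, 00100*, 01000*, 01001*, 01011*, 01101*, 01110*, 01111*, 10001*, 10010, 10100*, 10101*, 10111*
[col 1] -0001, -0100, 0-000*, 0-001*, 0-011*, 00-00, 000-1*, 0000-*, 01-01*, 01-11*, 010-1*, 0100-*, 011-1*, 0111-, 10-01, 101-1, 1010-
[col 2] 0-0-1, 0-00-, 01--1
Prime implicants: -0001, -0100, 0-0-1, 0-00-, 00-00, 01--1, 0111-, 10-01, 10010, 101-1, 1010-
PI chart (minterm → PIs covering it):
  0 | 0-00-,00-00
  1 | -0001,0-0-1,0-00-
  3 | 0-0-1  (sole → essential)
  4 | -0100,00-00
  8 | 0-00-  (sole → essential)
  9 | 0-0-1,0-00-,01--1
  13 | 01--1  (sole → essential)
  14 | 0111-  (sole → essential)
  15 | 01--1,0111-
  17 | -0001,10-01
  18 | 10010  (sole → essential)
  20 | -0100,1010-
  23 | 101-1  (sole → essential)
Essential prime implicants: 0-0-1, 0-00-, 01--1, 0111-, 10010, 101-1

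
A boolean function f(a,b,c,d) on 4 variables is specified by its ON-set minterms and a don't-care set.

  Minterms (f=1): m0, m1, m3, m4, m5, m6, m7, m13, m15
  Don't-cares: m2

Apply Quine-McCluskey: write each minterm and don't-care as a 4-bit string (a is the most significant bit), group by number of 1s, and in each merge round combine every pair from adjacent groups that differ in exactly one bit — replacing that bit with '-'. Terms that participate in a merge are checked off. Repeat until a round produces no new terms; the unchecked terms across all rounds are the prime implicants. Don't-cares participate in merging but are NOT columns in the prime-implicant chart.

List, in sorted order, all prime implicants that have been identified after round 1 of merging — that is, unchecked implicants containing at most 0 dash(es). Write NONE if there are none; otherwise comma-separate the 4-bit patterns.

Round 0: 0000✓ 0001✓ 0010✓ 0011✓ 0100✓ 0101✓ 0110✓ 0111✓ 1101✓ 1111✓
Round 1: -101✓ -111✓ 0-00✓ 0-01✓ 0-10✓ 0-11✓ 00-0✓ 00-1✓ 000-✓ 001-✓ 01-0✓ 01-1✓ 010-✓ 011-✓ 11-1✓
Round 2: -1-1 0--0✓ 0--1✓ 0-0-✓ 0-1-✓ 00--✓ 01--✓
Round 3: 0---
PIs = {-1-1, 0---}

NONE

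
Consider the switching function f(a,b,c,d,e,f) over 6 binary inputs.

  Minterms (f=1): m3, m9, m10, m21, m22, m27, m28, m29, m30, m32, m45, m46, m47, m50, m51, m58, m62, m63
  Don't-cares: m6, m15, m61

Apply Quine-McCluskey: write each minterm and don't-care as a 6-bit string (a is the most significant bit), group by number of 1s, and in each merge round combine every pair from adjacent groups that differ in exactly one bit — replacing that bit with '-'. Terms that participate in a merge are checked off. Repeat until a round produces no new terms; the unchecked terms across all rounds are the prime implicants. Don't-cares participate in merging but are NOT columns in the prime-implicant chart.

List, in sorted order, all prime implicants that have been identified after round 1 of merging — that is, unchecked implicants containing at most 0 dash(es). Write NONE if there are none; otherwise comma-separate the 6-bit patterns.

000011, 001001, 001010, 011011, 100000

[col 0] 000011, 000110*, 001001, 001010, 001111*, 010101*, 010110*, 011011, 011100*, 011101*, 011110*, 100000, 101101*, 101110*, 101111*, 110010*, 110011*, 111010*, 111101*, 111110*, 111111*
[col 1] -01111, -11101, -11110, 0-0110, 01-101, 01-110, 0111-0, 01110-, 1-1101*, 1-1110*, 1-1111*, 1011-1*, 10111-*, 11-010, 11001-, 111-10, 1111-1*, 11111-*
[col 2] 1-11-1, 1-111-
Prime implicants: -01111, -11101, -11110, 0-0110, 000011, 001001, 001010, 01-101, 01-110, 011011, 0111-0, 01110-, 1-11-1, 1-111-, 100000, 11-010, 11001-, 111-10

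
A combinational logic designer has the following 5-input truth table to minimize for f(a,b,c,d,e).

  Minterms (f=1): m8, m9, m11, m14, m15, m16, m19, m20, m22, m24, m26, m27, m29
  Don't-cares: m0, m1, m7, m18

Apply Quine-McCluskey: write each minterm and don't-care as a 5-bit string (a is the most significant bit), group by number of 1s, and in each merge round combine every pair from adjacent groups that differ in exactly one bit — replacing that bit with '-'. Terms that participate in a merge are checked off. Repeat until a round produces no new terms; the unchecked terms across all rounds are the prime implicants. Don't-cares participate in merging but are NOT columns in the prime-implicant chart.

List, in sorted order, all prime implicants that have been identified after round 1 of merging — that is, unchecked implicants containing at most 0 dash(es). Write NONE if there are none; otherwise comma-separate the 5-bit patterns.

11101

[col 0] 00000*, 00001*, 00111*, 01000*, 01001*, 01011*, 01110*, 01111*, 10000*, 10010*, 10011*, 10100*, 10110*, 11000*, 11010*, 11011*, 11101
[col 1] -0000*, -1000*, -1011, 0-000*, 0-001*, 0-111, 0000-*, 01-11, 010-1, 0100-*, 0111-, 1-000*, 1-010*, 1-011*, 10-00*, 10-10*, 100-0*, 1001-*, 101-0*, 110-0*, 1101-*
[col 2] --000, 0-00-, 1-0-0, 1-01-, 10--0
Prime implicants: --000, -1011, 0-00-, 0-111, 01-11, 010-1, 0111-, 1-0-0, 1-01-, 10--0, 11101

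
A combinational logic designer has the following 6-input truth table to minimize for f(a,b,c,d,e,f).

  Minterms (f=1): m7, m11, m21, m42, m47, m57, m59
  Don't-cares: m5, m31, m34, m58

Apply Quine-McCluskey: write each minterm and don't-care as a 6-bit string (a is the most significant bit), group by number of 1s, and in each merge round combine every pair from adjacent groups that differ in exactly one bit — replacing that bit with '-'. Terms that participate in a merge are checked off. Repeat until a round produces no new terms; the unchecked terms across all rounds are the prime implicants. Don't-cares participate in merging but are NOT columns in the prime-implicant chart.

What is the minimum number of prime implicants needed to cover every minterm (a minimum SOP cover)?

6

size-2^0 implicants → 000101(✓)  000111(✓)  001011  010101(✓)  011111  100010(✓)  101010(✓)  101111  111001(✓)  111010(✓)  111011(✓)
size-2^1 implicants → 0-0101  0001-1  1-1010  10-010  1110-1  11101-
Unchecked terms (primes): 0-0101, 0001-1, 001011, 011111, 1-1010, 10-010, 101111, 1110-1, 11101-
Minterm coverage:
  m7 ⊆ 0001-1 [E]
  m11 ⊆ 001011 [E]
  m21 ⊆ 0-0101 [E]
  m42 ⊆ 1-1010,10-010
  m47 ⊆ 101111 [E]
  m57 ⊆ 1110-1 [E]
  m59 ⊆ 1110-1,11101-
E = {0-0101, 0001-1, 001011, 101111, 1110-1}
Petrick residual → 1-1010
Cover = a'c'de'f + a'b'c'df + a'b'cd'ef + acd'ef' + ab'cdef + abcd'f  |cover|=6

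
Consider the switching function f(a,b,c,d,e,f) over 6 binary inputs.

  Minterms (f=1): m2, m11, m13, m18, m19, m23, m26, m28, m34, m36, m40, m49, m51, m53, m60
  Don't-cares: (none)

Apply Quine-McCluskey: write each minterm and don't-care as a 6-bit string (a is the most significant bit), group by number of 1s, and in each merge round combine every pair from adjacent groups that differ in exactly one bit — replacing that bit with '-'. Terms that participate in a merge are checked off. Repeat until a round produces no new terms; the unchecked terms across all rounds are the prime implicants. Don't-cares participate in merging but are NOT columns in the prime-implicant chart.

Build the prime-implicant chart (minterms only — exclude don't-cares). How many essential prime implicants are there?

9

size-2^0 implicants → 000010(✓)  001011  001101  010010(✓)  010011(✓)  010111(✓)  011010(✓)  011100(✓)  100010(✓)  100100  101000  110001(✓)  110011(✓)  110101(✓)  111100(✓)
size-2^1 implicants → -00010  -10011  -11100  0-0010  01-010  010-11  01001-  110-01  1100-1
Unchecked terms (primes): -00010, -10011, -11100, 0-0010, 001011, 001101, 01-010, 010-11, 01001-, 100100, 101000, 110-01, 1100-1
Minterm coverage:
  m2 ⊆ -00010,0-0010
  m11 ⊆ 001011 [E]
  m13 ⊆ 001101 [E]
  m18 ⊆ 0-0010,01-010,01001-
  m19 ⊆ -10011,010-11,01001-
  m23 ⊆ 010-11 [E]
  m26 ⊆ 01-010 [E]
  m28 ⊆ -11100 [E]
  m34 ⊆ -00010 [E]
  m36 ⊆ 100100 [E]
  m40 ⊆ 101000 [E]
  m49 ⊆ 110-01,1100-1
  m51 ⊆ -10011,1100-1
  m53 ⊆ 110-01 [E]
  m60 ⊆ -11100 [E]
E = {-00010, -11100, 001011, 001101, 01-010, 010-11, 100100, 101000, 110-01}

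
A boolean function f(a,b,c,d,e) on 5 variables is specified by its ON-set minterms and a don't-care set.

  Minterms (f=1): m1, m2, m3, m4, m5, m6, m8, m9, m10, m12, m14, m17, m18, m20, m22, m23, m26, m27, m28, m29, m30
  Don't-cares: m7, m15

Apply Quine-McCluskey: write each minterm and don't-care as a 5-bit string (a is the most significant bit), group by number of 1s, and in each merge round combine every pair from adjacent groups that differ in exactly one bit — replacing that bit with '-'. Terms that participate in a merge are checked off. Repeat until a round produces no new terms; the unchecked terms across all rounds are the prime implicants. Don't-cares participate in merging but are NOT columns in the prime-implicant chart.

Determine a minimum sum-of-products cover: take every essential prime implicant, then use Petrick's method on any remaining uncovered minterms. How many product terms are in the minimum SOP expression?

8

size-2^0 implicants → 00001(✓)  00010(✓)  00011(✓)  00100(✓)  00101(✓)  00110(✓)  00111(✓)  01000(✓)  01001(✓)  01010(✓)  01100(✓)  01110(✓)  01111(✓)  10001(✓)  10010(✓)  10100(✓)  10110(✓)  10111(✓)  11010(✓)  11011(✓)  11100(✓)  11101(✓)  11110(✓)
size-2^1 implicants → -0001  -0010(✓)  -0100(✓)  -0110(✓)  -0111(✓)  -1010(✓)  -1100(✓)  -1110(✓)  0-001  0-010(✓)  0-100(✓)  0-110(✓)  0-111(✓)  00-01(✓)  00-10(✓)  00-11(✓)  000-1(✓)  0001-(✓)  001-0(✓)  001-1(✓)  0010-(✓)  0011-(✓)  01-00(✓)  01-10(✓)  010-0(✓)  0100-  011-0(✓)  0111-(✓)  1-010(✓)  1-100(✓)  1-110(✓)  10-10(✓)  101-0(✓)  1011-(✓)  11-10(✓)  1101-  111-0(✓)  1110-
size-2^2 implicants → --010(✓)  --100(✓)  --110(✓)  -0-10(✓)  -01-0(✓)  -011-  -1-10(✓)  -11-0(✓)  0--10(✓)  0-1-0(✓)  0-11-  00--1  00-1-  001--  01--0  1--10(✓)  1-1-0(✓)
size-2^3 implicants → ---10  --1-0
Unchecked terms (primes): ---10, --1-0, -0001, -011-, 0-001, 0-11-, 00--1, 00-1-, 001--, 01--0, 0100-, 1101-, 1110-
Minterm coverage:
  m1 ⊆ -0001,0-001,00--1
  m2 ⊆ ---10,00-1-
  m3 ⊆ 00--1,00-1-
  m4 ⊆ --1-0,001--
  m5 ⊆ 00--1,001--
  m6 ⊆ ---10,--1-0,-011-,0-11-,00-1-,001--
  m8 ⊆ 01--0,0100-
  m9 ⊆ 0-001,0100-
  m10 ⊆ ---10,01--0
  m12 ⊆ --1-0,01--0
  m14 ⊆ ---10,--1-0,0-11-,01--0
  m17 ⊆ -0001 [E]
  m18 ⊆ ---10 [E]
  m20 ⊆ --1-0 [E]
  m22 ⊆ ---10,--1-0,-011-
  m23 ⊆ -011- [E]
  m26 ⊆ ---10,1101-
  m27 ⊆ 1101- [E]
  m28 ⊆ --1-0,1110-
  m29 ⊆ 1110- [E]
  m30 ⊆ ---10,--1-0
E = {---10, --1-0, -0001, -011-, 1101-, 1110-}
Petrick residual → 00--1, 0100-
Cover = de' + ce' + b'c'd'e + b'cd + a'b'e + a'bc'd' + abc'd + abcd'  |cover|=8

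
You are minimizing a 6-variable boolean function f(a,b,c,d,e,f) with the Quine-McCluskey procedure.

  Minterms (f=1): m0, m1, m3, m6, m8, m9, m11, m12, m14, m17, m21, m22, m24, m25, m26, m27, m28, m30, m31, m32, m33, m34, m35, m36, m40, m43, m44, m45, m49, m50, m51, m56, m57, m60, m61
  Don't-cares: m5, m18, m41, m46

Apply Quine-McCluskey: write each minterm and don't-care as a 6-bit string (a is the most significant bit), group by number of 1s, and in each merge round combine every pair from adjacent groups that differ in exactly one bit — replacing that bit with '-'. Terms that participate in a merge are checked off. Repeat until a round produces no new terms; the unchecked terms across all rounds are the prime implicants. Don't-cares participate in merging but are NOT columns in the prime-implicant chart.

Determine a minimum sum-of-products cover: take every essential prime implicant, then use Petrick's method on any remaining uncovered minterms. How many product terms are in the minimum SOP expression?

Round 0: 000000✓ 000001✓ 000011✓ 000101✓ 000110✓ 001000✓ 001001✓ 001011✓ 001100✓ 001110✓ 010001✓ 010010✓ 010101✓ 010110✓ 011000✓ 011001✓ 011010✓ 011011✓ 011100✓ 011110✓ 011111✓ 100000✓ 100001✓ 100010✓ 100011✓ 100100✓ 101000✓ 101001✓ 101011✓ 101100✓ 101101✓ 101110✓ 110001✓ 110010✓ 110011✓ 111000✓ 111001✓ 111100✓ 111101✓
Round 1: -00000✓ -00001✓ -00011✓ -01000✓ -01001✓ -01011✓ -01100✓ -01110✓ -10001✓ -10010 -11000✓ -11001✓ -11100✓ 0-0001✓ 0-0101✓ 0-0110✓ 0-1000✓ 0-1001✓ 0-1011✓ 0-1100✓ 0-1110✓ 00-000✓ 00-001✓ 00-011✓ 00-110✓ 000-01✓ 0000-1✓ 00000-✓ 001-00✓ 0010-1✓ 00100-✓ 0011-0✓ 01-001✓ 01-010✓ 01-110✓ 010-01✓ 010-10✓ 011-00✓ 011-10✓ 011-11✓ 0110-0✓ 0110-1✓ 01100-✓ 01101-✓ 0111-0✓ 01111-✓ 1-0001✓ 1-0010✓ 1-0011✓ 1-1000✓ 1-1001✓ 1-1100✓ 1-1101✓ 10-000✓ 10-001✓ 10-011✓ 10-100✓ 100-00✓ 1000-0✓ 1000-1✓ 10000-✓ 10001-✓ 101-00✓ 101-01✓ 1010-1✓ 10100-✓ 1011-0✓ 10110-✓ 11-001✓ 1100-1✓ 11001-✓ 111-00✓ 111-01✓ 11100-✓ 11110-✓
Round 2: --0001✓ --1000✓ --1001✓ --1100✓ -0-000✓ -0-001✓ -0-011✓ -000-1✓ -0000-✓ -01-00✓ -010-1✓ -0100-✓ -011-0 -1-001✓ -11-00✓ -1100-✓ 0--001✓ 0--110 0-0-01 0-1-00✓ 0-10-1 0-100-✓ 0-11-0 00-0-1✓ 00-00-✓ 01--10 011--0 011-1- 0110-- 1--001✓ 1-00-1 1-001- 1-1-00✓ 1-1-01✓ 1-100-✓ 1-110-✓ 10--00 10-0-1✓ 10-00-✓ 1000-- 101-0-✓ 111-0-✓
Round 3: ---001 --1-00 --100- -0-0-1 -0-00- 1-1-0-
PIs = {---001, --1-00, --100-, -0-0-1, -0-00-, -011-0, -10010, 0--110, 0-0-01, 0-10-1, 0-11-0, 01--10, 011--0, 011-1-, 0110--, 1-00-1, 1-001-, 1-1-0-, 10--00, 1000--}
Coverage chart:
  m0: -0-00- ←essential
  m1: ---001,-0-0-1,-0-00-,0-0-01
  m3: -0-0-1 ←essential
  m6: 0--110 ←essential
  m8: --1-00,--100-,-0-00-
  m9: ---001,--100-,-0-0-1,-0-00-,0-10-1
  m11: -0-0-1,0-10-1
  m12: --1-00,-011-0,0-11-0
  m14: -011-0,0--110,0-11-0
  m17: ---001,0-0-01
  m21: 0-0-01 ←essential
  m22: 0--110,01--10
  m24: --1-00,--100-,011--0,0110--
  m25: ---001,--100-,0-10-1,0110--
  m26: 01--10,011--0,011-1-,0110--
  m27: 0-10-1,011-1-,0110--
  m28: --1-00,0-11-0,011--0
  m30: 0--110,0-11-0,01--10,011--0,011-1-
  m31: 011-1- ←essential
  m32: -0-00-,10--00,1000--
  m33: ---001,-0-0-1,-0-00-,1-00-1,1000--
  m34: 1-001-,1000--
  m35: -0-0-1,1-00-1,1-001-,1000--
  m36: 10--00 ←essential
  m40: --1-00,--100-,-0-00-,1-1-0-,10--00
  m43: -0-0-1 ←essential
  m44: --1-00,-011-0,1-1-0-,10--00
  m45: 1-1-0- ←essential
  m49: ---001,1-00-1
  m50: -10010,1-001-
  m51: 1-00-1,1-001-
  m56: --1-00,--100-,1-1-0-
  m57: ---001,--100-,1-1-0-
  m60: --1-00,1-1-0-
  m61: 1-1-0- ←essential
Essential: -0-0-1, -0-00-, 0--110, 0-0-01, 011-1-, 1-1-0-, 10--00
Petrick residual → ---001, --1-00, 1-001-
Min cover (10 terms): d'e'f + ce'f' + b'd'f + b'd'e' + a'def' + a'c'e'f + a'bce + ac'd'e + ace' + ab'e'f'

10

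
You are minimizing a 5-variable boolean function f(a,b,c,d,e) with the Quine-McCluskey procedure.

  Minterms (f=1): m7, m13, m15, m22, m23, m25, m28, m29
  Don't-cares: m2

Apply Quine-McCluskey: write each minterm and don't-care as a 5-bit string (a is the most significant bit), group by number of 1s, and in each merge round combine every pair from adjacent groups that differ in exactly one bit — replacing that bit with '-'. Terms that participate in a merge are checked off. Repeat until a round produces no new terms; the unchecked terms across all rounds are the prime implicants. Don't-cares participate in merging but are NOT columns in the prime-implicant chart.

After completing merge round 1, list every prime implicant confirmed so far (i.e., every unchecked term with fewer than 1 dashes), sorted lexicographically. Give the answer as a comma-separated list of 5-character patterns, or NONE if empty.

00010

size-2^0 implicants → 00010  00111(✓)  01101(✓)  01111(✓)  10110(✓)  10111(✓)  11001(✓)  11100(✓)  11101(✓)
size-2^1 implicants → -0111  -1101  0-111  011-1  1011-  11-01  1110-
Unchecked terms (primes): -0111, -1101, 0-111, 00010, 011-1, 1011-, 11-01, 1110-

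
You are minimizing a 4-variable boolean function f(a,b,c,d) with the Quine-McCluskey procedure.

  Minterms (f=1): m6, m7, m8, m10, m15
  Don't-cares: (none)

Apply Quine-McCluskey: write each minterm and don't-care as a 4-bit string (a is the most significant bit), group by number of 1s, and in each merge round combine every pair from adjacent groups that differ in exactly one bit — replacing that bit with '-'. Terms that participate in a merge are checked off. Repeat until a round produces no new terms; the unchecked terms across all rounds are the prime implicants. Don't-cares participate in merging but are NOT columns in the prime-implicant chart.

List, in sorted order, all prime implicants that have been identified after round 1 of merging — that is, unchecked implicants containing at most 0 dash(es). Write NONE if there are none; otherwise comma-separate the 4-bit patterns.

NONE

[col 0] 0110*, 0111*, 1000*, 1010*, 1111*
[col 1] -111, 011-, 10-0
Prime implicants: -111, 011-, 10-0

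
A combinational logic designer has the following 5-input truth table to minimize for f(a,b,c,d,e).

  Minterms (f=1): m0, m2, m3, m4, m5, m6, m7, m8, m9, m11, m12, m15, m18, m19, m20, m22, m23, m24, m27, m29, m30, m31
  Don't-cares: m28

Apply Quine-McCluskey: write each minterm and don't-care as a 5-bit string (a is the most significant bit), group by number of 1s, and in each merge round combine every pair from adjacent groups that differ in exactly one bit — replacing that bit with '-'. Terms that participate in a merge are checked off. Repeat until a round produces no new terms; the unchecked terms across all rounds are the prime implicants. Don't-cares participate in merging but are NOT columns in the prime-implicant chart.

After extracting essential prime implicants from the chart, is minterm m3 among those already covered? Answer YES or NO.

[col 0] 00000*, 00010*, 00011*, 00100*, 00101*, 00110*, 00111*, 01000*, 01001*, 01011*, 01100*, 01111*, 10010*, 10011*, 10100*, 10110*, 10111*, 11000*, 11011*, 11100*, 11101*, 11110*, 11111*
[col 1] -0010*, -0011*, -0100*, -0110*, -0111*, -1000*, -1011*, -1100*, -1111*, 0-000*, 0-011*, 0-100*, 0-111*, 00-00*, 00-10*, 00-11*, 000-0*, 0001-*, 001-0*, 001-1*, 0010-*, 0011-*, 01-00*, 01-11*, 010-1, 0100-, 1-011*, 1-100*, 1-110*, 1-111*, 10-10*, 10-11*, 1001-*, 101-0*, 1011-*, 11-00*, 11-11*, 111-0*, 111-1*, 1110-*, 1111-*
[col 2] --011*, --100, --111*, -0-10*, -0-11*, -001-*, -01-0, -011-*, -1-00, -1-11*, 0--00, 0--11*, 00--0, 00-1-*, 001--, 1--11*, 1-1-0, 1-11-, 10-1-*, 111--
[col 3] ---11, -0-1-
Prime implicants: ---11, --100, -0-1-, -01-0, -1-00, 0--00, 00--0, 001--, 010-1, 0100-, 1-1-0, 1-11-, 111--
PI chart (minterm → PIs covering it):
  0 | 0--00,00--0
  2 | -0-1-,00--0
  3 | ---11,-0-1-
  4 | --100,-01-0,0--00,00--0,001--
  5 | 001--  (sole → essential)
  6 | -0-1-,-01-0,00--0,001--
  7 | ---11,-0-1-,001--
  8 | -1-00,0--00,0100-
  9 | 010-1,0100-
  11 | ---11,010-1
  12 | --100,-1-00,0--00
  15 | ---11  (sole → essential)
  18 | -0-1-  (sole → essential)
  19 | ---11,-0-1-
  20 | --100,-01-0,1-1-0
  22 | -0-1-,-01-0,1-1-0,1-11-
  23 | ---11,-0-1-,1-11-
  24 | -1-00  (sole → essential)
  27 | ---11  (sole → essential)
  29 | 111--  (sole → essential)
  30 | 1-1-0,1-11-,111--
  31 | ---11,1-11-,111--
Essential prime implicants: ---11, -0-1-, -1-00, 001--, 111--

YES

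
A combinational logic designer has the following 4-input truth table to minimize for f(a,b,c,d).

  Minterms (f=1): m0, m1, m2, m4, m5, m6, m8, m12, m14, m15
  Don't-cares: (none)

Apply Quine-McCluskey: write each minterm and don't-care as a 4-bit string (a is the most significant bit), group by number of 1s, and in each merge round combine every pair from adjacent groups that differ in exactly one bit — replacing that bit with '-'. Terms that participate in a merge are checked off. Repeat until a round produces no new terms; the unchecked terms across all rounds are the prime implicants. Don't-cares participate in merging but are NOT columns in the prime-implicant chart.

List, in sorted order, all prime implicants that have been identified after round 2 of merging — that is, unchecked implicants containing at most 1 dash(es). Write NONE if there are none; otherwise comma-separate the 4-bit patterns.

[col 0] 0000*, 0001*, 0010*, 0100*, 0101*, 0110*, 1000*, 1100*, 1110*, 1111*
[col 1] -000*, -100*, -110*, 0-00*, 0-01*, 0-10*, 00-0*, 000-*, 01-0*, 010-*, 1-00*, 11-0*, 111-
[col 2] --00, -1-0, 0--0, 0-0-
Prime implicants: --00, -1-0, 0--0, 0-0-, 111-

111-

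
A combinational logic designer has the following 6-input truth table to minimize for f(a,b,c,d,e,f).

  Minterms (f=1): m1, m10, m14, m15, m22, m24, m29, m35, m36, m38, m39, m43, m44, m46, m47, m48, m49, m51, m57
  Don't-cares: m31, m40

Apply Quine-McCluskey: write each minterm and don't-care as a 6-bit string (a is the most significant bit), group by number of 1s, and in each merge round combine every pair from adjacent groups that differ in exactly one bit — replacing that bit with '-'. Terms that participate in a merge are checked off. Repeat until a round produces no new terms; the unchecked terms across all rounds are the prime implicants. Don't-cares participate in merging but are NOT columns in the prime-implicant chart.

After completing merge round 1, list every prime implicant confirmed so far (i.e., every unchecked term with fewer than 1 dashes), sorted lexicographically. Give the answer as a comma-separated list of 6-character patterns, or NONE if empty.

Round 0: 000001 001010✓ 001110✓ 001111✓ 010110 011000 011101✓ 011111✓ 100011✓ 100100✓ 100110✓ 100111✓ 101000✓ 101011✓ 101100✓ 101110✓ 101111✓ 110000✓ 110001✓ 110011✓ 111001✓
Round 1: -01110✓ -01111✓ 0-1111 001-10 00111-✓ 0111-1 1-0011 10-011✓ 10-100✓ 10-110✓ 10-111✓ 100-11✓ 1001-0✓ 10011-✓ 101-00 101-11✓ 1011-0✓ 10111-✓ 11-001 1100-1 11000-
Round 2: -0111- 10--11 10-1-0 10-11-
PIs = {-0111-, 0-1111, 000001, 001-10, 010110, 011000, 0111-1, 1-0011, 10--11, 10-1-0, 10-11-, 101-00, 11-001, 1100-1, 11000-}

000001, 010110, 011000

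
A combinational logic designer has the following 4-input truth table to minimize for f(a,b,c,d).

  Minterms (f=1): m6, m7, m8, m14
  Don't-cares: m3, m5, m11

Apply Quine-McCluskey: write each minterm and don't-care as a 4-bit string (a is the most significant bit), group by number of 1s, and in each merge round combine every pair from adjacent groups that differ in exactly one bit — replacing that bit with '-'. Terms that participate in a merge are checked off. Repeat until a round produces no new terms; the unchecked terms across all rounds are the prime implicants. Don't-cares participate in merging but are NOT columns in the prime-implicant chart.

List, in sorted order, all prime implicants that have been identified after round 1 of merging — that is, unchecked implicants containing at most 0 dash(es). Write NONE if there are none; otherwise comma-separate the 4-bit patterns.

1000

size-2^0 implicants → 0011(✓)  0101(✓)  0110(✓)  0111(✓)  1000  1011(✓)  1110(✓)
size-2^1 implicants → -011  -110  0-11  01-1  011-
Unchecked terms (primes): -011, -110, 0-11, 01-1, 011-, 1000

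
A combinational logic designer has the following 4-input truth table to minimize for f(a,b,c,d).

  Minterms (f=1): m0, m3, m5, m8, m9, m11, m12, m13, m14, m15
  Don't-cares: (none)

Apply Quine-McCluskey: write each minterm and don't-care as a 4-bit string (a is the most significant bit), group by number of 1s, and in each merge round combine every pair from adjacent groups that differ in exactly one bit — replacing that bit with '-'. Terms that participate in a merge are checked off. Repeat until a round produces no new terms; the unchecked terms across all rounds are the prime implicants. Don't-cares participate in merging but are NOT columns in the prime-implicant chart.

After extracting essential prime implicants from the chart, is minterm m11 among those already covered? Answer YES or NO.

size-2^0 implicants → 0000(✓)  0011(✓)  0101(✓)  1000(✓)  1001(✓)  1011(✓)  1100(✓)  1101(✓)  1110(✓)  1111(✓)
size-2^1 implicants → -000  -011  -101  1-00(✓)  1-01(✓)  1-11(✓)  10-1(✓)  100-(✓)  11-0(✓)  11-1(✓)  110-(✓)  111-(✓)
size-2^2 implicants → 1--1  1-0-  11--
Unchecked terms (primes): -000, -011, -101, 1--1, 1-0-, 11--
Minterm coverage:
  m0 ⊆ -000 [E]
  m3 ⊆ -011 [E]
  m5 ⊆ -101 [E]
  m8 ⊆ -000,1-0-
  m9 ⊆ 1--1,1-0-
  m11 ⊆ -011,1--1
  m12 ⊆ 1-0-,11--
  m13 ⊆ -101,1--1,1-0-,11--
  m14 ⊆ 11-- [E]
  m15 ⊆ 1--1,11--
E = {-000, -011, -101, 11--}

YES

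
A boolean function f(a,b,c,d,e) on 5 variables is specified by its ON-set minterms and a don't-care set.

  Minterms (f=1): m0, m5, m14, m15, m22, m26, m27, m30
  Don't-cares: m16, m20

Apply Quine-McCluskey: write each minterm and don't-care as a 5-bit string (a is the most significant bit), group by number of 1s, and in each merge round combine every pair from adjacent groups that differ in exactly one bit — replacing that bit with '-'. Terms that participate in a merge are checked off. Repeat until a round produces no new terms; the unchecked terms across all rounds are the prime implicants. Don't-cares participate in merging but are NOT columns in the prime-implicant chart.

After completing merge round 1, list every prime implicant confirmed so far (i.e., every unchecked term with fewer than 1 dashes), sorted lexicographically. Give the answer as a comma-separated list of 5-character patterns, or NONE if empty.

00101

size-2^0 implicants → 00000(✓)  00101  01110(✓)  01111(✓)  10000(✓)  10100(✓)  10110(✓)  11010(✓)  11011(✓)  11110(✓)
size-2^1 implicants → -0000  -1110  0111-  1-110  10-00  101-0  11-10  1101-
Unchecked terms (primes): -0000, -1110, 00101, 0111-, 1-110, 10-00, 101-0, 11-10, 1101-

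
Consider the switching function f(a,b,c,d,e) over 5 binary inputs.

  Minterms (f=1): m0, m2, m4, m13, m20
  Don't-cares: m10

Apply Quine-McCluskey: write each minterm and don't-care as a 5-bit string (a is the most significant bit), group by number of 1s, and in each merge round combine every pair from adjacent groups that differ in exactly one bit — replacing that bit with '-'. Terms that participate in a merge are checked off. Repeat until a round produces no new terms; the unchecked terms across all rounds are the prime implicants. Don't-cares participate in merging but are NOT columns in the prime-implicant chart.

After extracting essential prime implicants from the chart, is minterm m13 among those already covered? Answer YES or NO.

Round 0: 00000✓ 00010✓ 00100✓ 01010✓ 01101 10100✓
Round 1: -0100 0-010 00-00 000-0
PIs = {-0100, 0-010, 00-00, 000-0, 01101}
Coverage chart:
  m0: 00-00,000-0
  m2: 0-010,000-0
  m4: -0100,00-00
  m13: 01101 ←essential
  m20: -0100 ←essential
Essential: -0100, 01101

YES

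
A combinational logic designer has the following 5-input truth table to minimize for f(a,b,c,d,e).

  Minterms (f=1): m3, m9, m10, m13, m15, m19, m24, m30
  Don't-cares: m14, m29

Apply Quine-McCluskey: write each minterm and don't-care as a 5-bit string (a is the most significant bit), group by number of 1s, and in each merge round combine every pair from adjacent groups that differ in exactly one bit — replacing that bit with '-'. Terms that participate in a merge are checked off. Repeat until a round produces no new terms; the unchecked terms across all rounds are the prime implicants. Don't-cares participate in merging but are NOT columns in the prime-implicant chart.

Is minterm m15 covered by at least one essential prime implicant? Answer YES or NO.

NO

size-2^0 implicants → 00011(✓)  01001(✓)  01010(✓)  01101(✓)  01110(✓)  01111(✓)  10011(✓)  11000  11101(✓)  11110(✓)
size-2^1 implicants → -0011  -1101  -1110  01-01  01-10  011-1  0111-
Unchecked terms (primes): -0011, -1101, -1110, 01-01, 01-10, 011-1, 0111-, 11000
Minterm coverage:
  m3 ⊆ -0011 [E]
  m9 ⊆ 01-01 [E]
  m10 ⊆ 01-10 [E]
  m13 ⊆ -1101,01-01,011-1
  m15 ⊆ 011-1,0111-
  m19 ⊆ -0011 [E]
  m24 ⊆ 11000 [E]
  m30 ⊆ -1110 [E]
E = {-0011, -1110, 01-01, 01-10, 11000}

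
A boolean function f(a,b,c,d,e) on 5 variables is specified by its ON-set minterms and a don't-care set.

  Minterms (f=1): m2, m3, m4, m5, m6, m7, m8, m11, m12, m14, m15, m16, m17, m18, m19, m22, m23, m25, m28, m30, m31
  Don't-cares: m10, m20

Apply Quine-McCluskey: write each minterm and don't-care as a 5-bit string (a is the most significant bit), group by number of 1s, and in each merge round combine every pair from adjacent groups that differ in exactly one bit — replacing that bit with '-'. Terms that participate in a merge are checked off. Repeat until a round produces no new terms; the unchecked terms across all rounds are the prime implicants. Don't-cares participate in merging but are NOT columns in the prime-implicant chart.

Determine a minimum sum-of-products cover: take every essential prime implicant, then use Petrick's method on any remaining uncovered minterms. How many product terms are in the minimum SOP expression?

[col 0] 00010*, 00011*, 00100*, 00101*, 00110*, 00111*, 01000*, 01010*, 01011*, 01100*, 01110*, 01111*, 10000*, 10001*, 10010*, 10011*, 10100*, 10110*, 10111*, 11001*, 11100*, 11110*, 11111*
[col 1] -0010*, -0011*, -0100*, -0110*, -0111*, -1100*, -1110*, -1111*, 0-010*, 0-011*, 0-100*, 0-110*, 0-111*, 00-10*, 00-11*, 0001-*, 001-0*, 001-1*, 0010-*, 0011-*, 01-00*, 01-10*, 01-11*, 010-0*, 0101-*, 011-0*, 0111-*, 1-001, 1-100*, 1-110*, 1-111*, 10-00*, 10-10*, 10-11*, 100-0*, 100-1*, 1000-*, 1001-*, 101-0*, 1011-*, 111-0*, 1111-*
[col 2] --100*, --110*, --111*, -0-10*, -0-11*, -001-*, -01-0*, -011-*, -11-0*, -111-*, 0--10*, 0--11*, 0-01-*, 0-1-0*, 0-11-*, 00-1-*, 001--, 01--0, 01-1-*, 1-1-0*, 1-11-*, 10--0, 10-1-*, 100--
[col 3] --1-0, --11-, -0-1-, 0--1-
Prime implicants: --1-0, --11-, -0-1-, 0--1-, 001--, 01--0, 1-001, 10--0, 100--
PI chart (minterm → PIs covering it):
  2 | -0-1-,0--1-
  3 | -0-1-,0--1-
  4 | --1-0,001--
  5 | 001--  (sole → essential)
  6 | --1-0,--11-,-0-1-,0--1-,001--
  7 | --11-,-0-1-,0--1-,001--
  8 | 01--0  (sole → essential)
  11 | 0--1-  (sole → essential)
  12 | --1-0,01--0
  14 | --1-0,--11-,0--1-,01--0
  15 | --11-,0--1-
  16 | 10--0,100--
  17 | 1-001,100--
  18 | -0-1-,10--0,100--
  19 | -0-1-,100--
  22 | --1-0,--11-,-0-1-,10--0
  23 | --11-,-0-1-
  25 | 1-001  (sole → essential)
  28 | --1-0  (sole → essential)
  30 | --1-0,--11-
  31 | --11-  (sole → essential)
Essential prime implicants: --1-0, --11-, 0--1-, 001--, 01--0, 1-001
Petrick residual → 100--
Minimum SOP uses 7 PIs: ce' + cd + a'd + a'b'c + a'be' + ac'd'e + ab'c'

7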